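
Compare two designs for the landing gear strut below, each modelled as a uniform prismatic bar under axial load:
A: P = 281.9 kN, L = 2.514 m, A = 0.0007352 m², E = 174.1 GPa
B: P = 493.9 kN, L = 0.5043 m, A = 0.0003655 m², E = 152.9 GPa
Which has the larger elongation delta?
Model: a uniform prismatic bar under axial load, so delta = (P·L) / (A·E) (SI units).
  A: delta = (281900 × 2.514) / (0.0007352 × (1.741 × 10¹¹)) = 0.005537 m = 5.537 mm
  B: delta = (493900 × 0.5043) / (0.0003655 × (1.529 × 10¹¹)) = 0.004457 m = 4.457 mm
5.537 mm > 4.457 mm, so A is larger.
Final answer: A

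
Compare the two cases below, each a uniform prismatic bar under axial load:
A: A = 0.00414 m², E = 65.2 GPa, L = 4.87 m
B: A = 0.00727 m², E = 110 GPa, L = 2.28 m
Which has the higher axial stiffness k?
Model: a uniform prismatic bar under axial load, so k = (A·E) / L (SI units).
  A: k = (0.00414 × (6.52 × 10¹⁰)) / 4.87 = 5.543 × 10⁷ N/m = 55.43 MN/m
  B: k = (0.00727 × (1.1 × 10¹¹)) / 2.28 = 3.507 × 10⁸ N/m = 350.7 MN/m
350.7 MN/m > 55.43 MN/m, so B is larger.
Final answer: B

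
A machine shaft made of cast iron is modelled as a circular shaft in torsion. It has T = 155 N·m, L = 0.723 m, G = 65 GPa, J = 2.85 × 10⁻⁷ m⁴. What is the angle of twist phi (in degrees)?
Model: a circular shaft in torsion, so phi = (T·L) / (G·J).
Convert to SI units:
  G = 65 GPa = 6.5 × 10¹⁰ Pa
Substitute:
  phi = (155 × 0.723) / ((6.5 × 10¹⁰) × (2.85 × 10⁻⁷))
  phi = 0.006049 rad
Convert to degrees: phi = 0.006049 × 180/π = 0.3466°
Final answer: phi = 0.3466°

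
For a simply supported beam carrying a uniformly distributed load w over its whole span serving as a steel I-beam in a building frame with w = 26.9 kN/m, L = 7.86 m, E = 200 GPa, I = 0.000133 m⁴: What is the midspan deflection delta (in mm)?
Model: a simply supported beam carrying a uniformly distributed load w over its whole span, so delta = (5·w·L^4) / (384·E·I).
Convert to SI units:
  w = 26.9 kN/m = 26900 N/m
  E = 200 GPa = 2 × 10¹¹ Pa
Substitute:
  delta = (5 × 26900 × 7.86^4) / (384 × (2 × 10¹¹) × 0.000133)
  delta = 0.05026 m
Convert: delta = 0.05026 m = 50.26 mm
Final answer: delta = 50.26 mm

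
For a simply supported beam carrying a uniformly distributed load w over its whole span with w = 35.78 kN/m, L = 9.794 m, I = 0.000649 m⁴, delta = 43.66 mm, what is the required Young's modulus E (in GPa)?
Model: a simply supported beam carrying a uniformly distributed load w over its whole span, so delta = (5·w·L^4) / (384·E·I).
Solve for E: E = (5·w·L^4) / (384·delta·I).
Convert to SI units:
  w = 35.78 kN/m = 35780 N/m
  delta = 43.66 mm = 0.04366 m
Substitute:
  E = (5 × 35780 × 9.794^4) / (384 × 0.04366 × 0.000649)
  E = 1.513 × 10¹¹ Pa
Convert: E = 1.513 × 10¹¹ Pa = 151.3 GPa
Final answer: E = 151.3 GPa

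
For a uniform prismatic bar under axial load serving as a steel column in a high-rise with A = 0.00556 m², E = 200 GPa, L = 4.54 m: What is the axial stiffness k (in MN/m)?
Model: a uniform prismatic bar under axial load, so k = (A·E) / L.
Convert to SI units:
  E = 200 GPa = 2 × 10¹¹ Pa
Substitute:
  k = (0.00556 × (2 × 10¹¹)) / 4.54
  k = 2.449 × 10⁸ N/m
Convert: k = 2.449 × 10⁸ N/m = 244.9 MN/m
Final answer: k = 244.9 MN/m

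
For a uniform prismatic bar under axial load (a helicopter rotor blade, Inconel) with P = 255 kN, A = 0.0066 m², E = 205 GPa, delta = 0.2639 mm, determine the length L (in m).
Model: a uniform prismatic bar under axial load, so delta = (P·L) / (A·E).
Solve for L: L = (delta·A·E) / P.
Convert to SI units:
  P = 255 kN = 255000 N
  E = 205 GPa = 2.05 × 10¹¹ Pa
  delta = 0.2639 mm = 0.0002639 m
Substitute:
  L = (0.0002639 × 0.0066 × (2.05 × 10¹¹)) / 255000
  L = 1.4 m
Final answer: L = 1.4 m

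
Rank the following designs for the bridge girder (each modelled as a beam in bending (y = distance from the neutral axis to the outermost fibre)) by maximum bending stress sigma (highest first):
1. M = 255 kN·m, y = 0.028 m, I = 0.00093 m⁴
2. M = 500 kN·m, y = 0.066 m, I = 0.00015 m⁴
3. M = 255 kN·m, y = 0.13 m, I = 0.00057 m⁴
Model: a beam in bending (y = distance from the neutral axis to the outermost fibre), so sigma = (M·y) / I (SI units).
  Case 1: sigma = (255000 × 0.028) / 0.00093 = 7.677 × 10⁶ Pa = 7.677 MPa
  Case 2: sigma = (500000 × 0.066) / 0.00015 = 2.2 × 10⁸ Pa = 220 MPa
  Case 3: sigma = (255000 × 0.13) / 0.00057 = 5.816 × 10⁷ Pa = 58.16 MPa
Ordering: 220 MPa (case 2) > 58.16 MPa (case 3) > 7.677 MPa (case 1)
Final answer: 2, 3, 1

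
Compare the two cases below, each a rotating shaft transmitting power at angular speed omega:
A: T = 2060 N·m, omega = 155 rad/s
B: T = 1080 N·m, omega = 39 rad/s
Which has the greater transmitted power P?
Model: a rotating shaft transmitting power at angular speed omega, so P = T·omega (SI units).
  A: P = 2060 × 155 = 319300 W = 319.3 kW
  B: P = 1080 × 39 = 42120 W = 42.12 kW
319.3 kW > 42.12 kW, so A is larger.
Final answer: A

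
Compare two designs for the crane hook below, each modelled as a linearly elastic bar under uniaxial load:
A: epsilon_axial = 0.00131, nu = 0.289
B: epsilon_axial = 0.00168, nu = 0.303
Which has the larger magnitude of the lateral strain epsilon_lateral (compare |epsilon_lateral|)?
Model: a linearly elastic bar under uniaxial load, so epsilon_lateral = -nu·epsilon_axial (SI units).
  A: epsilon_lateral = -(0.289 × 0.00131) = -0.0003786
  B: epsilon_lateral = -(0.303 × 0.00168) = -0.000509
|epsilon_lateral|: A = 0.0003786, B = 0.000509, so B is larger in magnitude.
Final answer: B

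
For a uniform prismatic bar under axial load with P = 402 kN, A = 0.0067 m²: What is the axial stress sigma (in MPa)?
Model: a uniform prismatic bar under axial load, so sigma = P / A.
Convert to SI units:
  P = 402 kN = 402000 N
Substitute:
  sigma = 402000 / 0.0067
  sigma = 6 × 10⁷ Pa
Convert: sigma = 6 × 10⁷ Pa = 60 MPa
Final answer: sigma = 60 MPa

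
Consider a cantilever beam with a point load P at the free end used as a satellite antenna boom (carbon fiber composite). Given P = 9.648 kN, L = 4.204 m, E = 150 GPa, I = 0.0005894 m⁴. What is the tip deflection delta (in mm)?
Model: a cantilever beam with a point load P at the free end, so delta = (P·L^3) / (3·E·I).
Convert to SI units:
  P = 9.648 kN = 9648 N
  E = 150 GPa = 1.5 × 10¹¹ Pa
Substitute:
  delta = (9648 × 4.204^3) / (3 × (1.5 × 10¹¹) × 0.0005894)
  delta = 0.002703 m
Convert: delta = 0.002703 m = 2.703 mm
Final answer: delta = 2.703 mm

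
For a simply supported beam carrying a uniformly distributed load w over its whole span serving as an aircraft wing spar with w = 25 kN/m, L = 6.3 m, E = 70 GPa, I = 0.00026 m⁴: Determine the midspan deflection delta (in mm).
Model: a simply supported beam carrying a uniformly distributed load w over its whole span, so delta = (5·w·L^4) / (384·E·I).
Convert to SI units:
  w = 25 kN/m = 25000 N/m
  E = 70 GPa = 7 × 10¹⁰ Pa
Substitute:
  delta = (5 × 25000 × 6.3^4) / (384 × (7 × 10¹⁰) × 0.00026)
  delta = 0.02818 m
Convert: delta = 0.02818 m = 28.18 mm
Final answer: delta = 28.18 mm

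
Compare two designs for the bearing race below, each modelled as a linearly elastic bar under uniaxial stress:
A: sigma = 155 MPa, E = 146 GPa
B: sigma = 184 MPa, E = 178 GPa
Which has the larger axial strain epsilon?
Model: a linearly elastic bar under uniaxial stress, so epsilon = sigma / E (SI units).
  A: epsilon = (1.55 × 10⁸) / (1.46 × 10¹¹) = 0.001062
  B: epsilon = (1.84 × 10⁸) / (1.78 × 10¹¹) = 0.001034
0.001062 > 0.001034, so A is larger.
Final answer: A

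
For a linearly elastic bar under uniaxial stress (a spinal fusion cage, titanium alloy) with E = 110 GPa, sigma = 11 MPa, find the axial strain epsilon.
Model: a linearly elastic bar under uniaxial stress, so sigma = E·epsilon.
Solve for epsilon: epsilon = sigma / E.
Convert to SI units:
  E = 110 GPa = 1.1 × 10¹¹ Pa
  sigma = 11 MPa = 1.1 × 10⁷ Pa
Substitute:
  epsilon = (1.1 × 10⁷) / (1.1 × 10¹¹)
  epsilon = 0.0001
Final answer: epsilon = 0.0001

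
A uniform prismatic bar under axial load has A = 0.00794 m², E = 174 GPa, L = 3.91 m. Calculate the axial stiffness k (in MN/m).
Model: a uniform prismatic bar under axial load, so k = (A·E) / L.
Convert to SI units:
  E = 174 GPa = 1.74 × 10¹¹ Pa
Substitute:
  k = (0.00794 × (1.74 × 10¹¹)) / 3.91
  k = 3.533 × 10⁸ N/m
Convert: k = 3.533 × 10⁸ N/m = 353.3 MN/m
Final answer: k = 353.3 MN/m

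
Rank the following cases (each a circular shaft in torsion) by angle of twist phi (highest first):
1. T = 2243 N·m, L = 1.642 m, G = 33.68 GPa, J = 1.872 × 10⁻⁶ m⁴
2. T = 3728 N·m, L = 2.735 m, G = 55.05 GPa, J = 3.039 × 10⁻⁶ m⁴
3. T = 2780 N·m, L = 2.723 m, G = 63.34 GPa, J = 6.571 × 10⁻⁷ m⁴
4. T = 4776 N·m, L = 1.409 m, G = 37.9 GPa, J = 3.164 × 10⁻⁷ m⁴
Model: a circular shaft in torsion, so phi = (T·L) / (G·J) (SI units).
  Case 1: phi = (2243 × 1.642) / ((3.368 × 10¹⁰) × (1.872 × 10⁻⁶)) = 0.05842 rad = 3.347°
  Case 2: phi = (3728 × 2.735) / ((5.505 × 10¹⁰) × (3.039 × 10⁻⁶)) = 0.06095 rad = 3.492°
  Case 3: phi = (2780 × 2.723) / ((6.334 × 10¹⁰) × (6.571 × 10⁻⁷)) = 0.1819 rad = 10.42°
  Case 4: phi = (4776 × 1.409) / ((3.79 × 10¹⁰) × (3.164 × 10⁻⁷)) = 0.5612 rad = 32.15°
Ordering: 32.15° (case 4) > 10.42° (case 3) > 3.492° (case 2) > 3.347° (case 1)
Final answer: 4, 3, 2, 1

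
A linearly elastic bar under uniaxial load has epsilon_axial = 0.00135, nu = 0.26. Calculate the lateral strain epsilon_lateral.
Model: a linearly elastic bar under uniaxial load, so epsilon_lateral = -nu·epsilon_axial.
Substitute:
  epsilon_lateral = -(0.26 × 0.00135)
  epsilon_lateral = -0.000351
Final answer: epsilon_lateral = -0.000351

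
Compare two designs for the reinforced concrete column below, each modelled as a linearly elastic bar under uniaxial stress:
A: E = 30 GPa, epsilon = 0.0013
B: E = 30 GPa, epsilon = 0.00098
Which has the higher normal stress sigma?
Model: a linearly elastic bar under uniaxial stress, so sigma = E·epsilon (SI units).
  A: sigma = (3 × 10¹⁰) × 0.0013 = 3.9 × 10⁷ Pa = 39 MPa
  B: sigma = (3 × 10¹⁰) × 0.00098 = 2.94 × 10⁷ Pa = 29.4 MPa
39 MPa > 29.4 MPa, so A is larger.
Final answer: A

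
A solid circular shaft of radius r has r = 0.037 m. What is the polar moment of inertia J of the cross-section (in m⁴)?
Model: a solid circular shaft of radius r, so J = (π·r^4) / 2.
Substitute:
  J = (π × 0.037^4) / 2
  J = 2.944 × 10⁻⁶ m⁴
Final answer: J = 2.944 × 10⁻⁶ m⁴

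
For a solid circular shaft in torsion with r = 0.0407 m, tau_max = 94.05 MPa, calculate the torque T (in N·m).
Model: a solid circular shaft in torsion, so tau_max = (2·T) / (π·r^3).
Solve for T: T = (π·tau_max·r^3) / 2.
Convert to SI units:
  tau_max = 94.05 MPa = 9.405 × 10⁷ Pa
Substitute:
  T = (π × (9.405 × 10⁷) × 0.0407^3) / 2
  T = 9960 N·m
Final answer: T = 9960 N·m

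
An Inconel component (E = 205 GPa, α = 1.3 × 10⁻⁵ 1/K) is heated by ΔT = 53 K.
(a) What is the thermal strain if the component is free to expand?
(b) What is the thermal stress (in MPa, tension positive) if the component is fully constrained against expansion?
(a) Free thermal strain ε_th = α·ΔT = (1.3 × 10⁻⁵) × 53 = 0.000689
(b) Fully constrained, the expansion is suppressed, so σ = -E·α·ΔT. Convert E = 205 GPa = 2.05 × 10¹¹ Pa.
  σ = -(2.05 × 10¹¹) × (1.3 × 10⁻⁵) × 53 = -1.412 × 10⁸ Pa = -141.2 MPa (compressive)
Final answer: (a) ε_th = 0.000689, (b) σ = -141.2 MPa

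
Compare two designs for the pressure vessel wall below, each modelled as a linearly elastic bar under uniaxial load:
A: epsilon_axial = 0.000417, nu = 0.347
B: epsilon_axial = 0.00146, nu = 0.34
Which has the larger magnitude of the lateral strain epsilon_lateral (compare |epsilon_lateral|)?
Model: a linearly elastic bar under uniaxial load, so epsilon_lateral = -nu·epsilon_axial (SI units).
  A: epsilon_lateral = -(0.347 × 0.000417) = -0.0001447
  B: epsilon_lateral = -(0.34 × 0.00146) = -0.0004964
|epsilon_lateral|: A = 0.0001447, B = 0.0004964, so B is larger in magnitude.
Final answer: B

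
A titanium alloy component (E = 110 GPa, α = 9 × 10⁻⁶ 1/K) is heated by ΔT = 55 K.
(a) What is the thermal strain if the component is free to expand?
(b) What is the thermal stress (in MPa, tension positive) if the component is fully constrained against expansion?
(a) Free thermal strain ε_th = α·ΔT = (9 × 10⁻⁶) × 55 = 0.000495
(b) Fully constrained, the expansion is suppressed, so σ = -E·α·ΔT. Convert E = 110 GPa = 1.1 × 10¹¹ Pa.
  σ = -(1.1 × 10¹¹) × (9 × 10⁻⁶) × 55 = -5.445 × 10⁷ Pa = -54.45 MPa (compressive)
Final answer: (a) ε_th = 0.000495, (b) σ = -54.45 MPa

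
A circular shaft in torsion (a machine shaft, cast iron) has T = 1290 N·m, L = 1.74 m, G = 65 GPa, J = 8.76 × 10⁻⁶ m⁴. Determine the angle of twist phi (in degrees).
Model: a circular shaft in torsion, so phi = (T·L) / (G·J).
Convert to SI units:
  G = 65 GPa = 6.5 × 10¹⁰ Pa
Substitute:
  phi = (1290 × 1.74) / ((6.5 × 10¹⁰) × (8.76 × 10⁻⁶))
  phi = 0.003942 rad
Convert to degrees: phi = 0.003942 × 180/π = 0.2259°
Final answer: phi = 0.2259°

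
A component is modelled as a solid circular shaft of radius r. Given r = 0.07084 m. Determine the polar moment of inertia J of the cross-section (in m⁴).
Model: a solid circular shaft of radius r, so J = (π·r^4) / 2.
Substitute:
  J = (π × 0.07084^4) / 2
  J = 3.956 × 10⁻⁵ m⁴
Final answer: J = 3.956 × 10⁻⁵ m⁴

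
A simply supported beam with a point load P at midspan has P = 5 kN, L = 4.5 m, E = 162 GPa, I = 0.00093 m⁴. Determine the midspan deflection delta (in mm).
Model: a simply supported beam with a point load P at midspan, so delta = (P·L^3) / (48·E·I).
Convert to SI units:
  P = 5 kN = 5000 N
  E = 162 GPa = 1.62 × 10¹¹ Pa
Substitute:
  delta = (5000 × 4.5^3) / (48 × (1.62 × 10¹¹) × 0.00093)
  delta = 6.3 × 10⁻⁵ m
Convert: delta = 6.3 × 10⁻⁵ m = 0.063 mm
Final answer: delta = 0.063 mm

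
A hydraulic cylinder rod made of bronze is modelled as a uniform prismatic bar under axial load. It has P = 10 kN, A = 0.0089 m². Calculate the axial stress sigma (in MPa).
Model: a uniform prismatic bar under axial load, so sigma = P / A.
Convert to SI units:
  P = 10 kN = 10000 N
Substitute:
  sigma = 10000 / 0.0089
  sigma = 1.124 × 10⁶ Pa
Convert: sigma = 1.124 × 10⁶ Pa = 1.124 MPa
Final answer: sigma = 1.124 MPa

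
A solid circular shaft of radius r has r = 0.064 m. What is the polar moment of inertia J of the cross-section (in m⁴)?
Model: a solid circular shaft of radius r, so J = (π·r^4) / 2.
Substitute:
  J = (π × 0.064^4) / 2
  J = 2.635 × 10⁻⁵ m⁴
Final answer: J = 2.635 × 10⁻⁵ m⁴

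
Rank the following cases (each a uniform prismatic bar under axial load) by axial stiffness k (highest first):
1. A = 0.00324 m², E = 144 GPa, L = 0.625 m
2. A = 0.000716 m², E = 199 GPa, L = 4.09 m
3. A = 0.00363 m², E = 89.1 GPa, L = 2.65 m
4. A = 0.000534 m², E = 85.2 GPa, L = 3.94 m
Model: a uniform prismatic bar under axial load, so k = (A·E) / L (SI units).
  Case 1: k = (0.00324 × (1.44 × 10¹¹)) / 0.625 = 7.465 × 10⁸ N/m = 746.5 MN/m
  Case 2: k = (0.000716 × (1.99 × 10¹¹)) / 4.09 = 3.484 × 10⁷ N/m = 34.84 MN/m
  Case 3: k = (0.00363 × (8.91 × 10¹⁰)) / 2.65 = 1.221 × 10⁸ N/m = 122.1 MN/m
  Case 4: k = (0.000534 × (8.52 × 10¹⁰)) / 3.94 = 1.155 × 10⁷ N/m = 11.55 MN/m
Ordering: 746.5 MN/m (case 1) > 122.1 MN/m (case 3) > 34.84 MN/m (case 2) > 11.55 MN/m (case 4)
Final answer: 1, 3, 2, 4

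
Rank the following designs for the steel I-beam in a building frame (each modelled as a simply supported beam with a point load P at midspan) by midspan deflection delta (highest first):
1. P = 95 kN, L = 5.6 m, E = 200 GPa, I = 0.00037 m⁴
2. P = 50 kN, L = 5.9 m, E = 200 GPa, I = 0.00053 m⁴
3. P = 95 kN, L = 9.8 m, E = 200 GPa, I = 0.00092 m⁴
Model: a simply supported beam with a point load P at midspan, so delta = (P·L^3) / (48·E·I) (SI units).
  Case 1: delta = (95000 × 5.6^3) / (48 × (2 × 10¹¹) × 0.00037) = 0.004697 m = 4.697 mm
  Case 2: delta = (50000 × 5.9^3) / (48 × (2 × 10¹¹) × 0.00053) = 0.002018 m = 2.018 mm
  Case 3: delta = (95000 × 9.8^3) / (48 × (2 × 10¹¹) × 0.00092) = 0.01012 m = 10.12 mm
Ordering: 10.12 mm (case 3) > 4.697 mm (case 1) > 2.018 mm (case 2)
Final answer: 3, 1, 2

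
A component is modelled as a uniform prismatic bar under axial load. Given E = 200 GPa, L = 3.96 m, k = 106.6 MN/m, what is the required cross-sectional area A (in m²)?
Model: a uniform prismatic bar under axial load, so k = (A·E) / L.
Solve for A: A = (k·L) / E.
Convert to SI units:
  E = 200 GPa = 2 × 10¹¹ Pa
  k = 106.6 MN/m = 1.066 × 10⁸ N/m
Substitute:
  A = ((1.066 × 10⁸) × 3.96) / (2 × 10¹¹)
  A = 0.002111 m²
Final answer: A = 0.002111 m²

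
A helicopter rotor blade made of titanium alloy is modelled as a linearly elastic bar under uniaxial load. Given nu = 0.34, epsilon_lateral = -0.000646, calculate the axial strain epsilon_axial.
Model: a linearly elastic bar under uniaxial load, so epsilon_lateral = -nu·epsilon_axial.
Solve for epsilon_axial: epsilon_axial = -epsilon_lateral / nu.
Substitute:
  epsilon_axial = -(-0.000646) / 0.34
  epsilon_axial = 0.0019
Final answer: epsilon_axial = 0.0019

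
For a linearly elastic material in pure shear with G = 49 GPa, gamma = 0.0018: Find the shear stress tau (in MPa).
Model: a linearly elastic material in pure shear, so tau = G·gamma.
Convert to SI units:
  G = 49 GPa = 4.9 × 10¹⁰ Pa
Substitute:
  tau = (4.9 × 10¹⁰) × 0.0018
  tau = 8.82 × 10⁷ Pa
Convert: tau = 8.82 × 10⁷ Pa = 88.2 MPa
Final answer: tau = 88.2 MPa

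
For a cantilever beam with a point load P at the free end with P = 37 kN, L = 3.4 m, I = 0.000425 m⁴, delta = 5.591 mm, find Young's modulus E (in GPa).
Model: a cantilever beam with a point load P at the free end, so delta = (P·L^3) / (3·E·I).
Solve for E: E = (P·L^3) / (3·delta·I).
Convert to SI units:
  P = 37 kN = 37000 N
  delta = 5.591 mm = 0.005591 m
Substitute:
  E = (37000 × 3.4^3) / (3 × 0.005591 × 0.000425)
  E = 2.04 × 10¹¹ Pa
Convert: E = 2.04 × 10¹¹ Pa = 204 GPa
Final answer: E = 204 GPa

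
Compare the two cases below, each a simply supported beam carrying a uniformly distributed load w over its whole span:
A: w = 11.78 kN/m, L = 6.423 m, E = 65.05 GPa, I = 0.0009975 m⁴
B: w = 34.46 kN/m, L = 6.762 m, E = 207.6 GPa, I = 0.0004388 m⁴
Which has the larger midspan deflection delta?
Model: a simply supported beam carrying a uniformly distributed load w over its whole span, so delta = (5·w·L^4) / (384·E·I) (SI units).
  A: delta = (5 × 11780 × 6.423^4) / (384 × (6.505 × 10¹⁰) × 0.0009975) = 0.004023 m = 4.023 mm
  B: delta = (5 × 34460 × 6.762^4) / (384 × (2.076 × 10¹¹) × 0.0004388) = 0.0103 m = 10.3 mm
10.3 mm > 4.023 mm, so B is larger.
Final answer: B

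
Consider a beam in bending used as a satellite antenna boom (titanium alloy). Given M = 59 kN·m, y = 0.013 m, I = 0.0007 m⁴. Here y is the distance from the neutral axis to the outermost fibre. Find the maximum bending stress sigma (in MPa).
Model: a beam in bending, so sigma = (M·y) / I.
Convert to SI units:
  M = 59 kN·m = 59000 N·m
Substitute:
  sigma = (59000 × 0.013) / 0.0007
  sigma = 1.096 × 10⁶ Pa
Convert: sigma = 1.096 × 10⁶ Pa = 1.096 MPa
Final answer: sigma = 1.096 MPa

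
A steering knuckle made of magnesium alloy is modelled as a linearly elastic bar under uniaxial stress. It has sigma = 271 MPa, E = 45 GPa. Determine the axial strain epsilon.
Model: a linearly elastic bar under uniaxial stress, so epsilon = sigma / E.
Convert to SI units:
  sigma = 271 MPa = 2.71 × 10⁸ Pa
  E = 45 GPa = 4.5 × 10¹⁰ Pa
Substitute:
  epsilon = (2.71 × 10⁸) / (4.5 × 10¹⁰)
  epsilon = 0.006022
Final answer: epsilon = 0.006022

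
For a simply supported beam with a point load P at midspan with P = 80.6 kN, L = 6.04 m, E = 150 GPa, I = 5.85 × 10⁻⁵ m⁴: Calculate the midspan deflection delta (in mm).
Model: a simply supported beam with a point load P at midspan, so delta = (P·L^3) / (48·E·I).
Convert to SI units:
  P = 80.6 kN = 80600 N
  E = 150 GPa = 1.5 × 10¹¹ Pa
Substitute:
  delta = (80600 × 6.04^3) / (48 × (1.5 × 10¹¹) × (5.85 × 10⁻⁵))
  delta = 0.04217 m
Convert: delta = 0.04217 m = 42.17 mm
Final answer: delta = 42.17 mm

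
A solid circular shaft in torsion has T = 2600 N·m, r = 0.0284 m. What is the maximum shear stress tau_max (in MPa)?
Model: a solid circular shaft in torsion, so tau_max = (2·T) / (π·r^3).
Substitute:
  tau_max = (2 × 2600) / (π × 0.0284^3)
  tau_max = 7.226 × 10⁷ Pa
Convert: tau_max = 7.226 × 10⁷ Pa = 72.26 MPa
Final answer: tau_max = 72.26 MPa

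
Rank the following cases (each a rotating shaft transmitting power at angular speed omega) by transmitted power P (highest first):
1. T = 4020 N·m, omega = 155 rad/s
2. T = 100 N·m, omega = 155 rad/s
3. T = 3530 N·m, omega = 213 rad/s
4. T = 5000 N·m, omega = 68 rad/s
Model: a rotating shaft transmitting power at angular speed omega, so P = T·omega (SI units).
  Case 1: P = 4020 × 155 = 623100 W = 623.1 kW
  Case 2: P = 100 × 155 = 15500 W = 15.5 kW
  Case 3: P = 3530 × 213 = 751900 W = 751.9 kW
  Case 4: P = 5000 × 68 = 340000 W = 340 kW
Ordering: 751.9 kW (case 3) > 623.1 kW (case 1) > 340 kW (case 4) > 15.5 kW (case 2)
Final answer: 3, 1, 4, 2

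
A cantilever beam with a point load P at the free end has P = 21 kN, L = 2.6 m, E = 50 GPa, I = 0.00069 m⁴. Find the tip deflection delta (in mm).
Model: a cantilever beam with a point load P at the free end, so delta = (P·L^3) / (3·E·I).
Convert to SI units:
  P = 21 kN = 21000 N
  E = 50 GPa = 5 × 10¹⁰ Pa
Substitute:
  delta = (21000 × 2.6^3) / (3 × (5 × 10¹⁰) × 0.00069)
  delta = 0.003566 m
Convert: delta = 0.003566 m = 3.566 mm
Final answer: delta = 3.566 mm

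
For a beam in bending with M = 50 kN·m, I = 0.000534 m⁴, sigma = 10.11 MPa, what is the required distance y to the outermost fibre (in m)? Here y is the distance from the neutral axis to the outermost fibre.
Model: a beam in bending, so sigma = (M·y) / I.
Solve for y: y = (sigma·I) / M.
Convert to SI units:
  M = 50 kN·m = 50000 N·m
  sigma = 10.11 MPa = 1.011 × 10⁷ Pa
Substitute:
  y = ((1.011 × 10⁷) × 0.000534) / 50000
  y = 0.108 m
Final answer: y = 0.108 m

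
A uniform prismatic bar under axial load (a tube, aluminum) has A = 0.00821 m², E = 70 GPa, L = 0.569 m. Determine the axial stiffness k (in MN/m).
Model: a uniform prismatic bar under axial load, so k = (A·E) / L.
Convert to SI units:
  E = 70 GPa = 7 × 10¹⁰ Pa
Substitute:
  k = (0.00821 × (7 × 10¹⁰)) / 0.569
  k = 1.01 × 10⁹ N/m
Convert: k = 1.01 × 10⁹ N/m = 1010 MN/m
Final answer: k = 1010 MN/m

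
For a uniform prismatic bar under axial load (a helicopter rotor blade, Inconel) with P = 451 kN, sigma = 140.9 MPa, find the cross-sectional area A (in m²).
Model: a uniform prismatic bar under axial load, so sigma = P / A.
Solve for A: A = P / sigma.
Convert to SI units:
  P = 451 kN = 451000 N
  sigma = 140.9 MPa = 1.409 × 10⁸ Pa
Substitute:
  A = 451000 / (1.409 × 10⁸)
  A = 0.003201 m²
Final answer: A = 0.003201 m²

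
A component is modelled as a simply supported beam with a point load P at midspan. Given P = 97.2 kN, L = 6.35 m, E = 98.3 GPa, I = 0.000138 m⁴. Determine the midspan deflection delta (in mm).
Model: a simply supported beam with a point load P at midspan, so delta = (P·L^3) / (48·E·I).
Convert to SI units:
  P = 97.2 kN = 97200 N
  E = 98.3 GPa = 9.83 × 10¹⁰ Pa
Substitute:
  delta = (97200 × 6.35^3) / (48 × (9.83 × 10¹⁰) × 0.000138)
  delta = 0.03822 m
Convert: delta = 0.03822 m = 38.22 mm
Final answer: delta = 38.22 mm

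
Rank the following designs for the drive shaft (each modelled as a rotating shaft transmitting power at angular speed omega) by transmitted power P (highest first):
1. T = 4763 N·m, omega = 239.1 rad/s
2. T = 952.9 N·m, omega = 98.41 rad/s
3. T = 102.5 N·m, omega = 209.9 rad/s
Model: a rotating shaft transmitting power at angular speed omega, so P = T·omega (SI units).
  Case 1: P = 4763 × 239.1 = 1.139 × 10⁶ W = 1139 kW
  Case 2: P = 952.9 × 98.41 = 93770 W = 93.77 kW
  Case 3: P = 102.5 × 209.9 = 21510 W = 21.51 kW
Ordering: 1139 kW (case 1) > 93.77 kW (case 2) > 21.51 kW (case 3)
Final answer: 1, 2, 3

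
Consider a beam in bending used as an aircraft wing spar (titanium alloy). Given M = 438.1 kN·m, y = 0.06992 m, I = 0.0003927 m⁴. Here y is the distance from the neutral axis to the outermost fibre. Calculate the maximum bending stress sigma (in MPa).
Model: a beam in bending, so sigma = (M·y) / I.
Convert to SI units:
  M = 438.1 kN·m = 438100 N·m
Substitute:
  sigma = (438100 × 0.06992) / 0.0003927
  sigma = 7.8 × 10⁷ Pa
Convert: sigma = 7.8 × 10⁷ Pa = 78 MPa
Final answer: sigma = 78 MPa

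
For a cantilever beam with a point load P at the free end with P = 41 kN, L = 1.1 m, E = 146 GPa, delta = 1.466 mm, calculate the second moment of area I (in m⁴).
Model: a cantilever beam with a point load P at the free end, so delta = (P·L^3) / (3·E·I).
Solve for I: I = (P·L^3) / (3·delta·E).
Convert to SI units:
  P = 41 kN = 41000 N
  E = 146 GPa = 1.46 × 10¹¹ Pa
  delta = 1.466 mm = 0.001466 m
Substitute:
  I = (41000 × 1.1^3) / (3 × 0.001466 × (1.46 × 10¹¹))
  I = 8.499 × 10⁻⁵ m⁴
Final answer: I = 8.499 × 10⁻⁵ m⁴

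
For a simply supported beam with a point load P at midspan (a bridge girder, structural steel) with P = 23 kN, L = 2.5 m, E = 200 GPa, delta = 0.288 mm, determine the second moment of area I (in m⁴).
Model: a simply supported beam with a point load P at midspan, so delta = (P·L^3) / (48·E·I).
Solve for I: I = (P·L^3) / (48·delta·E).
Convert to SI units:
  P = 23 kN = 23000 N
  E = 200 GPa = 2 × 10¹¹ Pa
  delta = 0.288 mm = 0.000288 m
Substitute:
  I = (23000 × 2.5^3) / (48 × 0.000288 × (2 × 10¹¹))
  I = 0.00013 m⁴
Final answer: I = 0.00013 m⁴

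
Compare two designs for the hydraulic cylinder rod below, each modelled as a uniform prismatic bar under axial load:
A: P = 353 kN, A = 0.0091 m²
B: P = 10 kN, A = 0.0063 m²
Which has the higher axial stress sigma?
Model: a uniform prismatic bar under axial load, so sigma = P / A (SI units).
  A: sigma = 353000 / 0.0091 = 3.879 × 10⁷ Pa = 38.79 MPa
  B: sigma = 10000 / 0.0063 = 1.587 × 10⁶ Pa = 1.587 MPa
38.79 MPa > 1.587 MPa, so A is larger.
Final answer: A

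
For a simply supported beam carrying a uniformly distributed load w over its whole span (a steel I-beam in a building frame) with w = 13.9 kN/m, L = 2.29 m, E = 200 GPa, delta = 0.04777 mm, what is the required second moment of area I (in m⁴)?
Model: a simply supported beam carrying a uniformly distributed load w over its whole span, so delta = (5·w·L^4) / (384·E·I).
Solve for I: I = (5·w·L^4) / (384·delta·E).
Convert to SI units:
  w = 13.9 kN/m = 13900 N/m
  E = 200 GPa = 2 × 10¹¹ Pa
  delta = 0.04777 mm = 4.777 × 10⁻⁵ m
Substitute:
  I = (5 × 13900 × 2.29^4) / (384 × (4.777 × 10⁻⁵) × (2 × 10¹¹))
  I = 0.000521 m⁴
Final answer: I = 0.000521 m⁴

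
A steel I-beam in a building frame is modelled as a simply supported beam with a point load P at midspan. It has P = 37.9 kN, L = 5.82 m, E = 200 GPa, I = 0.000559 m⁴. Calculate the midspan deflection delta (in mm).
Model: a simply supported beam with a point load P at midspan, so delta = (P·L^3) / (48·E·I).
Convert to SI units:
  P = 37.9 kN = 37900 N
  E = 200 GPa = 2 × 10¹¹ Pa
Substitute:
  delta = (37900 × 5.82^3) / (48 × (2 × 10¹¹) × 0.000559)
  delta = 0.001392 m
Convert: delta = 0.001392 m = 1.392 mm
Final answer: delta = 1.392 mm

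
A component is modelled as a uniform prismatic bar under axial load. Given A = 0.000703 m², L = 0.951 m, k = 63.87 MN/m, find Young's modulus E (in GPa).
Model: a uniform prismatic bar under axial load, so k = (A·E) / L.
Solve for E: E = (k·L) / A.
Convert to SI units:
  k = 63.87 MN/m = 6.387 × 10⁷ N/m
Substitute:
  E = ((6.387 × 10⁷) × 0.951) / 0.000703
  E = 8.64 × 10¹⁰ Pa
Convert: E = 8.64 × 10¹⁰ Pa = 86.4 GPa
Final answer: E = 86.4 GPa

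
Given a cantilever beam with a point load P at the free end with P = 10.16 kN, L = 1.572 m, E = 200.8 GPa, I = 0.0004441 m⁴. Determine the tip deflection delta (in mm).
Model: a cantilever beam with a point load P at the free end, so delta = (P·L^3) / (3·E·I).
Convert to SI units:
  P = 10.16 kN = 10160 N
  E = 200.8 GPa = 2.008 × 10¹¹ Pa
Substitute:
  delta = (10160 × 1.572^3) / (3 × (2.008 × 10¹¹) × 0.0004441)
  delta = 0.0001475 m
Convert: delta = 0.0001475 m = 0.1475 mm
Final answer: delta = 0.1475 mm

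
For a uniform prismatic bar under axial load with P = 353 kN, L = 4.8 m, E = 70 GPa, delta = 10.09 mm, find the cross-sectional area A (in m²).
Model: a uniform prismatic bar under axial load, so delta = (P·L) / (A·E).
Solve for A: A = (P·L) / (delta·E).
Convert to SI units:
  P = 353 kN = 353000 N
  E = 70 GPa = 7 × 10¹⁰ Pa
  delta = 10.09 mm = 0.01009 m
Substitute:
  A = (353000 × 4.8) / (0.01009 × (7 × 10¹⁰))
  A = 0.002399 m²
Final answer: A = 0.002399 m²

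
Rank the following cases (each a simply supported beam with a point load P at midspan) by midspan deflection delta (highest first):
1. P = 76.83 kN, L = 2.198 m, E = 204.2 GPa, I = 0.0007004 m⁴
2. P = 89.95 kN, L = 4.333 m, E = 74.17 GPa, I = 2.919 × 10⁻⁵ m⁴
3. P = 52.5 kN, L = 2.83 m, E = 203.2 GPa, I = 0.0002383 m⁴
Model: a simply supported beam with a point load P at midspan, so delta = (P·L^3) / (48·E·I) (SI units).
  Case 1: delta = (76830 × 2.198^3) / (48 × (2.042 × 10¹¹) × 0.0007004) = 0.0001188 m = 0.1188 mm
  Case 2: delta = (89950 × 4.333^3) / (48 × (7.417 × 10¹⁰) × (2.919 × 10⁻⁵)) = 0.07041 m = 70.41 mm
  Case 3: delta = (52500 × 2.83^3) / (48 × (2.032 × 10¹¹) × 0.0002383) = 0.000512 m = 0.512 mm
Ordering: 70.41 mm (case 2) > 0.512 mm (case 3) > 0.1188 mm (case 1)
Final answer: 2, 3, 1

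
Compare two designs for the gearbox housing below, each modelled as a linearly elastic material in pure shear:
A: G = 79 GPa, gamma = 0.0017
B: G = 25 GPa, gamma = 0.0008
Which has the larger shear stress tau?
Model: a linearly elastic material in pure shear, so tau = G·gamma (SI units).
  A: tau = (7.9 × 10¹⁰) × 0.0017 = 1.343 × 10⁸ Pa = 134.3 MPa
  B: tau = (2.5 × 10¹⁰) × 0.0008 = 2 × 10⁷ Pa = 20 MPa
134.3 MPa > 20 MPa, so A is larger.
Final answer: A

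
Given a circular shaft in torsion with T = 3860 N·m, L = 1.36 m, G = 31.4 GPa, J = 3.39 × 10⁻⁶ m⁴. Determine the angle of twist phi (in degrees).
Model: a circular shaft in torsion, so phi = (T·L) / (G·J).
Convert to SI units:
  G = 31.4 GPa = 3.14 × 10¹⁰ Pa
Substitute:
  phi = (3860 × 1.36) / ((3.14 × 10¹⁰) × (3.39 × 10⁻⁶))
  phi = 0.04932 rad
Convert to degrees: phi = 0.04932 × 180/π = 2.826°
Final answer: phi = 2.826°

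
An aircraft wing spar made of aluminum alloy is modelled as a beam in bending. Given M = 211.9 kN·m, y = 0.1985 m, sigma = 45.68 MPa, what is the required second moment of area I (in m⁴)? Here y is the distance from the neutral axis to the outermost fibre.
Model: a beam in bending, so sigma = (M·y) / I.
Solve for I: I = (M·y) / sigma.
Convert to SI units:
  M = 211.9 kN·m = 211900 N·m
  sigma = 45.68 MPa = 4.568 × 10⁷ Pa
Substitute:
  I = (211900 × 0.1985) / (4.568 × 10⁷)
  I = 0.0009208 m⁴
Final answer: I = 0.0009208 m⁴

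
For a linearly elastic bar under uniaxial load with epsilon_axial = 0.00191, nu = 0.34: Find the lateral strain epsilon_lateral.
Model: a linearly elastic bar under uniaxial load, so epsilon_lateral = -nu·epsilon_axial.
Substitute:
  epsilon_lateral = -(0.34 × 0.00191)
  epsilon_lateral = -0.0006494
Final answer: epsilon_lateral = -0.0006494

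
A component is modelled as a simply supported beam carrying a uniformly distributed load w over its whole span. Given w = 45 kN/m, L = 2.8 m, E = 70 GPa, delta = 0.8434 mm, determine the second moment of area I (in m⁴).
Model: a simply supported beam carrying a uniformly distributed load w over its whole span, so delta = (5·w·L^4) / (384·E·I).
Solve for I: I = (5·w·L^4) / (384·delta·E).
Convert to SI units:
  w = 45 kN/m = 45000 N/m
  E = 70 GPa = 7 × 10¹⁰ Pa
  delta = 0.8434 mm = 0.0008434 m
Substitute:
  I = (5 × 45000 × 2.8^4) / (384 × 0.0008434 × (7 × 10¹⁰))
  I = 0.00061 m⁴
Final answer: I = 0.00061 m⁴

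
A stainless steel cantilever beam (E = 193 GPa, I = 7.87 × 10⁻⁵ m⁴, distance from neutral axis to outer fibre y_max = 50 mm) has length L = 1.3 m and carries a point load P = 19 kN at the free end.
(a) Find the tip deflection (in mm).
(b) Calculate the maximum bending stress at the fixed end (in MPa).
(a) Tip deflection of a cantilever with an end point load: δ = P·L^3 / (3·E·I). Convert P = 19 kN = 19000 N, E = 193 GPa = 1.93 × 10¹¹ Pa.
  δ = (19000 × 1.3^3) / (3 × (1.93 × 10¹¹) × (7.87 × 10⁻⁵)) = 0.0009161 m = 0.9161 mm
(b) Maximum bending moment at the fixed end: M = P·L = 19000 × 1.3 = 24700 N·m. Convert y_max = 50 mm = 0.05 m.
  σ = M·y_max / I = (24700 × 0.05) / (7.87 × 10⁻⁵) = 1.569 × 10⁷ Pa = 15.69 MPa
Final answer: (a) δ = 0.9161 mm, (b) σ = 15.69 MPa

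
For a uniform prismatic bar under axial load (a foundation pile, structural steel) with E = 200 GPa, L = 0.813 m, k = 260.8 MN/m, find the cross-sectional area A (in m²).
Model: a uniform prismatic bar under axial load, so k = (A·E) / L.
Solve for A: A = (k·L) / E.
Convert to SI units:
  E = 200 GPa = 2 × 10¹¹ Pa
  k = 260.8 MN/m = 2.608 × 10⁸ N/m
Substitute:
  A = ((2.608 × 10⁸) × 0.813) / (2 × 10¹¹)
  A = 0.00106 m²
Final answer: A = 0.00106 m²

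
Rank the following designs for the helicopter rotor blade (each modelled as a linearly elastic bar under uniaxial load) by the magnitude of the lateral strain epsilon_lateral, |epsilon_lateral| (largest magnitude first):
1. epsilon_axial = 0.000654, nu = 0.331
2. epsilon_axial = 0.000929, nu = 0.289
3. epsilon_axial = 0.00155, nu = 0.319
Model: a linearly elastic bar under uniaxial load, so epsilon_lateral = -nu·epsilon_axial (SI units).
  Case 1: epsilon_lateral = -(0.331 × 0.000654) = -0.0002165
  Case 2: epsilon_lateral = -(0.289 × 0.000929) = -0.0002685
  Case 3: epsilon_lateral = -(0.319 × 0.00155) = -0.0004945
Ordering by |epsilon_lateral|: 0.0004945 (case 3) > 0.0002685 (case 2) > 0.0002165 (case 1)
Final answer: 3, 2, 1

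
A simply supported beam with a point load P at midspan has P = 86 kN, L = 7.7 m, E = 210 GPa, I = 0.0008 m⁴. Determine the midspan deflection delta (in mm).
Model: a simply supported beam with a point load P at midspan, so delta = (P·L^3) / (48·E·I).
Convert to SI units:
  P = 86 kN = 86000 N
  E = 210 GPa = 2.1 × 10¹¹ Pa
Substitute:
  delta = (86000 × 7.7^3) / (48 × (2.1 × 10¹¹) × 0.0008)
  delta = 0.004869 m
Convert: delta = 0.004869 m = 4.869 mm
Final answer: delta = 4.869 mm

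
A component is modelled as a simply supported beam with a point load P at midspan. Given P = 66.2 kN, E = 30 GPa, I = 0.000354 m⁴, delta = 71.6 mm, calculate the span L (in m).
Model: a simply supported beam with a point load P at midspan, so delta = (P·L^3) / (48·E·I).
Solve for L: L = ((48·delta·E·I) / P)^(1/3).
Convert to SI units:
  P = 66.2 kN = 66200 N
  E = 30 GPa = 3 × 10¹⁰ Pa
  delta = 71.6 mm = 0.0716 m
Substitute:
  L = ((48 × 0.0716 × (3 × 10¹⁰) × 0.000354) / 66200)^(1/3)
  L = 8.2 m
Final answer: L = 8.2 m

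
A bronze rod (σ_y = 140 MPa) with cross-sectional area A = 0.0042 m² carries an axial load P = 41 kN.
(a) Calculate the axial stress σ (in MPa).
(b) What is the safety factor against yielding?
(a) Axial stress σ = P/A. Convert P = 41 kN = 41000 N.
  σ = 41000 / 0.0042 = 9.762 × 10⁶ Pa = 9.762 MPa
(b) Safety factor SF = σ_y/σ = 140 / 9.762 = 14.34
Final answer: (a) σ = 9.762 MPa, (b) SF = 14.34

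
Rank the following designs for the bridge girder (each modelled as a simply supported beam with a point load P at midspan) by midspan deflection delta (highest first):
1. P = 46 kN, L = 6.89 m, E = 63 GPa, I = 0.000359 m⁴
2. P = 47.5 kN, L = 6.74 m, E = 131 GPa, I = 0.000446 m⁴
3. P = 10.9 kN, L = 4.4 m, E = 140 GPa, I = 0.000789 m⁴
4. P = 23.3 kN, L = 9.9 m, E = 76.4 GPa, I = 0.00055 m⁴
Model: a simply supported beam with a point load P at midspan, so delta = (P·L^3) / (48·E·I) (SI units).
  Case 1: delta = (46000 × 6.89^3) / (48 × (6.3 × 10¹⁰) × 0.000359) = 0.01386 m = 13.86 mm
  Case 2: delta = (47500 × 6.74^3) / (48 × (1.31 × 10¹¹) × 0.000446) = 0.005186 m = 5.186 mm
  Case 3: delta = (10900 × 4.4^3) / (48 × (1.4 × 10¹¹) × 0.000789) = 0.0001751 m = 0.1751 mm
  Case 4: delta = (23300 × 9.9^3) / (48 × (7.64 × 10¹⁰) × 0.00055) = 0.01121 m = 11.21 mm
Ordering: 13.86 mm (case 1) > 11.21 mm (case 4) > 5.186 mm (case 2) > 0.1751 mm (case 3)
Final answer: 1, 4, 2, 3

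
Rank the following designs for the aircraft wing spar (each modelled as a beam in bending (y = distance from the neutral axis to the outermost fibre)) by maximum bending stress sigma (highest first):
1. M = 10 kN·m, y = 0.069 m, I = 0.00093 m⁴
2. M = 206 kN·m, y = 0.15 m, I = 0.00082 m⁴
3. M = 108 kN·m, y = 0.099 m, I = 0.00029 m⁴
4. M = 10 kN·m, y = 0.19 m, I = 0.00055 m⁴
Model: a beam in bending (y = distance from the neutral axis to the outermost fibre), so sigma = (M·y) / I (SI units).
  Case 1: sigma = (10000 × 0.069) / 0.00093 = 741900 Pa = 0.7419 MPa
  Case 2: sigma = (206000 × 0.15) / 0.00082 = 3.768 × 10⁷ Pa = 37.68 MPa
  Case 3: sigma = (108000 × 0.099) / 0.00029 = 3.687 × 10⁷ Pa = 36.87 MPa
  Case 4: sigma = (10000 × 0.19) / 0.00055 = 3.455 × 10⁶ Pa = 3.455 MPa
Ordering: 37.68 MPa (case 2) > 36.87 MPa (case 3) > 3.455 MPa (case 4) > 0.7419 MPa (case 1)
Final answer: 2, 3, 4, 1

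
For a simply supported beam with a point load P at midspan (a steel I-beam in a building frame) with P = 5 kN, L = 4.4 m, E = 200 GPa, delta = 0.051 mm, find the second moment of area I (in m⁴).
Model: a simply supported beam with a point load P at midspan, so delta = (P·L^3) / (48·E·I).
Solve for I: I = (P·L^3) / (48·delta·E).
Convert to SI units:
  P = 5 kN = 5000 N
  E = 200 GPa = 2 × 10¹¹ Pa
  delta = 0.051 mm = 5.1 × 10⁻⁵ m
Substitute:
  I = (5000 × 4.4^3) / (48 × (5.1 × 10⁻⁵) × (2 × 10¹¹))
  I = 0.0008699 m⁴
Final answer: I = 0.0008699 m⁴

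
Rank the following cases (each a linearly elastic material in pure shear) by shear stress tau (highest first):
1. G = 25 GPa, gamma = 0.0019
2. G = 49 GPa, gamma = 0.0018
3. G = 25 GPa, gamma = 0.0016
Model: a linearly elastic material in pure shear, so tau = G·gamma (SI units).
  Case 1: tau = (2.5 × 10¹⁰) × 0.0019 = 4.75 × 10⁷ Pa = 47.5 MPa
  Case 2: tau = (4.9 × 10¹⁰) × 0.0018 = 8.82 × 10⁷ Pa = 88.2 MPa
  Case 3: tau = (2.5 × 10¹⁰) × 0.0016 = 4 × 10⁷ Pa = 40 MPa
Ordering: 88.2 MPa (case 2) > 47.5 MPa (case 1) > 40 MPa (case 3)
Final answer: 2, 1, 3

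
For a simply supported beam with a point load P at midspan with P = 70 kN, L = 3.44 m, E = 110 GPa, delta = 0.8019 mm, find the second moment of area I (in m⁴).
Model: a simply supported beam with a point load P at midspan, so delta = (P·L^3) / (48·E·I).
Solve for I: I = (P·L^3) / (48·delta·E).
Convert to SI units:
  P = 70 kN = 70000 N
  E = 110 GPa = 1.1 × 10¹¹ Pa
  delta = 0.8019 mm = 0.0008019 m
Substitute:
  I = (70000 × 3.44^3) / (48 × 0.0008019 × (1.1 × 10¹¹))
  I = 0.000673 m⁴
Final answer: I = 0.000673 m⁴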